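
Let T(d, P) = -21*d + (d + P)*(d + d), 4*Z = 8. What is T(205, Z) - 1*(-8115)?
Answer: 88680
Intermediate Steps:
Z = 2 (Z = (1/4)*8 = 2)
T(d, P) = -21*d + 2*d*(P + d) (T(d, P) = -21*d + (P + d)*(2*d) = -21*d + 2*d*(P + d))
T(205, Z) - 1*(-8115) = 205*(-21 + 2*2 + 2*205) - 1*(-8115) = 205*(-21 + 4 + 410) + 8115 = 205*393 + 8115 = 80565 + 8115 = 88680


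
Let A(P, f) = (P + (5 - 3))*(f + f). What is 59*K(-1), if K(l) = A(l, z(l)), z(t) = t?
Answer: -118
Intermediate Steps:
A(P, f) = 2*f*(2 + P) (A(P, f) = (P + 2)*(2*f) = (2 + P)*(2*f) = 2*f*(2 + P))
K(l) = 2*l*(2 + l)
59*K(-1) = 59*(2*(-1)*(2 - 1)) = 59*(2*(-1)*1) = 59*(-2) = -118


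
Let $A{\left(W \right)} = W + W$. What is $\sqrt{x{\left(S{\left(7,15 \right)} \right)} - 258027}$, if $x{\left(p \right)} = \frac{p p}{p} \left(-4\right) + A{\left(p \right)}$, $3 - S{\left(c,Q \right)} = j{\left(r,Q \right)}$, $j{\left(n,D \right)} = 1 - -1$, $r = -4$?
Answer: $i \sqrt{258029} \approx 507.97 i$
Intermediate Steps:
$j{\left(n,D \right)} = 2$ ($j{\left(n,D \right)} = 1 + 1 = 2$)
$A{\left(W \right)} = 2 W$
$S{\left(c,Q \right)} = 1$ ($S{\left(c,Q \right)} = 3 - 2 = 1$)
$x{\left(p \right)} = - 2 p$ ($x{\left(p \right)} = \frac{p p}{p} \left(-4\right) + 2 p = \frac{p^{2}}{p} \left(-4\right) + 2 p = p \left(-4\right) + 2 p = - 4 p + 2 p = - 2 p$)
$\sqrt{x{\left(S{\left(7,15 \right)} \right)} - 258027} = \sqrt{\left(-2\right) 1 - 258027} = \sqrt{-2 - 258027} = \sqrt{-258029} = i \sqrt{258029}$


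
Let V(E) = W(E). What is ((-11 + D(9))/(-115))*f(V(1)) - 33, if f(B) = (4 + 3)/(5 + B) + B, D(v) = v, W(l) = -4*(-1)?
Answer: -34069/1035 ≈ -32.917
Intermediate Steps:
W(l) = 4
V(E) = 4
f(B) = B + 7/(5 + B) (f(B) = 7/(5 + B) + B = B + 7/(5 + B))
((-11 + D(9))/(-115))*f(V(1)) - 33 = ((-11 + 9)/(-115))*((7 + 4² + 5*4)/(5 + 4)) - 33 = (-2*(-1/115))*((7 + 16 + 20)/9) - 33 = 2*((⅑)*43)/115 - 33 = (2/115)*(43/9) - 33 = 86/1035 - 33 = -34069/1035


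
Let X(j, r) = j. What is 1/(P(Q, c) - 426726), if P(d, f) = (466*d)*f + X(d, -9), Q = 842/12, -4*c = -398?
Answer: 1/2826762 ≈ 3.5376e-7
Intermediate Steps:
c = 199/2 (c = -¼*(-398) = 199/2 ≈ 99.500)
Q = 421/6 (Q = 842*(1/12) = 421/6 ≈ 70.167)
P(d, f) = d + 466*d*f (P(d, f) = (466*d)*f + d = 466*d*f + d = d + 466*d*f)
1/(P(Q, c) - 426726) = 1/(421*(1 + 466*(199/2))/6 - 426726) = 1/(421*(1 + 46367)/6 - 426726) = 1/((421/6)*46368 - 426726) = 1/(3253488 - 426726) = 1/2826762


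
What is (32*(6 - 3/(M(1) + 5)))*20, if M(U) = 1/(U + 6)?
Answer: 10400/3 ≈ 3466.7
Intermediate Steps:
M(U) = 1/(6 + U)
(32*(6 - 3/(M(1) + 5)))*20 = (32*(6 - 3/(1/(6 + 1) + 5)))*20 = (32*(6 - 3/(1/7 + 5)))*20 = (32*(6 - 3/(⅐ + 5)))*20 = (32*(6 - 3/36/7))*20 = (32*(6 - 3*7/36))*20 = (32*(6 - 7/12))*20 = (32*(65/12))*20 = (520/3)*20 = 10400/3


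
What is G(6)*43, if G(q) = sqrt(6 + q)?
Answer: 86*sqrt(3) ≈ 148.96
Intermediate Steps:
G(6)*43 = sqrt(6 + 6)*43 = sqrt(12)*43 = (2*sqrt(3))*43 = 86*sqrt(3)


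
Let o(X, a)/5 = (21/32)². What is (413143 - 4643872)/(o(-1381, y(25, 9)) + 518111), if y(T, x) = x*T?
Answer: -4332266496/530547869 ≈ -8.1656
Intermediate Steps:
y(T, x) = T*x
o(X, a) = 2205/1024 (o(X, a) = 5*(21/32)² = 5*(441/1024) = 2205/1024)
(413143 - 4643872)/(o(-1381, y(25, 9)) + 518111) = (413143 - 4643872)/(2205/1024 + 518111) = -4230729/530547869/1024 = -4230729*1024/530547869 = -4332266496/530547869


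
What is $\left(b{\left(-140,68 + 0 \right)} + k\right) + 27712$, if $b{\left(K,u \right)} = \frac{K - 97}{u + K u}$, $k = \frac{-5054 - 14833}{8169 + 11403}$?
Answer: $\frac{15257099613}{550579} \approx 27711.0$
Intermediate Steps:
$k = - \frac{947}{932}$ ($k = - \frac{19887}{19572} = \left(-19887\right) \frac{1}{19572} = - \frac{947}{932} \approx -1.0161$)
$b{\left(K,u \right)} = \frac{-97 + K}{u + K u}$
$\left(b{\left(-140,68 + 0 \right)} + k\right) + 27712 = \left(\frac{-97 - 140}{\left(68 + 0\right) \left(1 - 140\right)} - \frac{947}{932}\right) + 27712 = \left(\frac{1}{68} \frac{1}{-139} \left(-237\right) - \frac{947}{932}\right) + 27712 = \left(\frac{1}{68} \left(- \frac{1}{139}\right) \left(-237\right) - \frac{947}{932}\right) + 27712 = \left(\frac{237}{9452} - \frac{947}{932}\right) + 27712 = - \frac{545635}{550579} + 27712 = \frac{15257099613}{550579}$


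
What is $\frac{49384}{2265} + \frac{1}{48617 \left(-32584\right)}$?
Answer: $\frac{78230988419687}{3588068782920} \approx 21.803$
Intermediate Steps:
$\frac{49384}{2265} + \frac{1}{48617 \left(-32584\right)} = 49384 \cdot \frac{1}{2265} + \frac{1}{48617} \left(- \frac{1}{32584}\right) = \frac{49384}{2265} - \frac{1}{1584136328} = \frac{78230988419687}{3588068782920}$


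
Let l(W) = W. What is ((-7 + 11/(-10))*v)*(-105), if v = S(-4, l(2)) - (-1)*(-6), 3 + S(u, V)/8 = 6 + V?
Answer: 28917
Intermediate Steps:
S(u, V) = 24 + 8*V (S(u, V) = -24 + 8*(6 + V) = -24 + (48 + 8*V) = 24 + 8*V)
v = 34 (v = (24 + 8*2) - (-1)*(-6) = (24 + 16) - 1*6 = 40 - 6 = 34)
((-7 + 11/(-10))*v)*(-105) = ((-7 + 11/(-10))*34)*(-105) = ((-7 + 11*(-1/10))*34)*(-105) = ((-7 - 11/10)*34)*(-105) = -81/10*34*(-105) = -1377/5*(-105) = 28917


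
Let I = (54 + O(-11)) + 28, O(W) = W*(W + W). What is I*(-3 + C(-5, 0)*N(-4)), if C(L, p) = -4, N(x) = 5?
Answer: -7452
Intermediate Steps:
O(W) = 2*W**2 (O(W) = W*(2*W) = 2*W**2)
I = 324 (I = (54 + 2*(-11)**2) + 28 = (54 + 2*121) + 28 = (54 + 242) + 28 = 296 + 28 = 324)
I*(-3 + C(-5, 0)*N(-4)) = 324*(-3 - 4*5) = 324*(-3 - 20) = 324*(-23) = -7452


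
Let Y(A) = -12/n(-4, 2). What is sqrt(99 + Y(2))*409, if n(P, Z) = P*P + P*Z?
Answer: 409*sqrt(390)/2 ≈ 4038.6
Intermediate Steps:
n(P, Z) = P**2 + P*Z
Y(A) = -3/2 (Y(A) = -12*(-1/(4*(-4 + 2))) = -12/((-4*(-2))) = -12/8 = -12*1/8 = -3/2)
sqrt(99 + Y(2))*409 = sqrt(99 - 3/2)*409 = sqrt(195/2)*409 = (sqrt(390)/2)*409 = 409*sqrt(390)/2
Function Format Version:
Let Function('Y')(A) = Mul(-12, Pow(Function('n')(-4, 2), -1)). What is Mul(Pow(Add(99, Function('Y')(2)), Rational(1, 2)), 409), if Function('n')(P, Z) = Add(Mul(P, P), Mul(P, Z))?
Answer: Mul(Rational(409, 2), Pow(390, Rational(1, 2))) ≈ 4038.6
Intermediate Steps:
Function('n')(P, Z) = Add(Pow(P, 2), Mul(P, Z))
Function('Y')(A) = Rational(-3, 2) (Function('Y')(A) = Mul(-12, Pow(Mul(-4, Add(-4, 2)), -1)) = Mul(-12, Pow(Mul(-4, -2), -1)) = Mul(-12, Pow(8, -1)) = Mul(-12, Rational(1, 8)) = Rational(-3, 2))
Mul(Pow(Add(99, Function('Y')(2)), Rational(1, 2)), 409) = Mul(Pow(Add(99, Rational(-3, 2)), Rational(1, 2)), 409) = Mul(Pow(Rational(195, 2), Rational(1, 2)), 409) = Mul(Mul(Rational(1, 2), Pow(390, Rational(1, 2))), 409) = Mul(Rational(409, 2), Pow(390, Rational(1, 2)))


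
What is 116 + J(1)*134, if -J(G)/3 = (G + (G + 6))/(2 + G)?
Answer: -956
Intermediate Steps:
J(G) = -3*(6 + 2*G)/(2 + G) (J(G) = -3*(G + (G + 6))/(2 + G) = -3*(G + (6 + G))/(2 + G) = -3*(6 + 2*G)/(2 + G))
116 + J(1)*134 = 116 + (6*(-3 - 1*1)/(2 + 1))*134 = 116 + (6*(-3 - 1)/3)*134 = 116 + (6*(⅓)*(-4))*134 = 116 - 8*134 = 116 - 1072 = -956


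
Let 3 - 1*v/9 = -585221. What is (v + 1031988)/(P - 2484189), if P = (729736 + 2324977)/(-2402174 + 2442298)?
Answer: -252741236496/99672544723 ≈ -2.5357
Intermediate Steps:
v = 5267016 (v = 27 - 9*(-585221) = 27 + 5266989 = 5267016)
P = 3054713/40124 ≈ 76.132
(v + 1031988)/(P - 2484189) = (5267016 + 1031988)/(3054713/40124 - 2484189) = 6299004/(-99672544723/40124) = 6299004*(-40124/99672544723) = -252741236496/99672544723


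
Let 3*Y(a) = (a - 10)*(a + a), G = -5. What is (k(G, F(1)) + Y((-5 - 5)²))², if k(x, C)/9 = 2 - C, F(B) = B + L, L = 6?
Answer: 35462025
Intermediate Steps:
Y(a) = 2*a*(-10 + a)/3 (Y(a) = ((a - 10)*(a + a))/3 = ((-10 + a)*(2*a))/3 = (2*a*(-10 + a))/3 = 2*a*(-10 + a)/3)
F(B) = 6 + B (F(B) = B + 6 = 6 + B)
k(x, C) = 18 - 9*C (k(x, C) = 9*(2 - C) = 18 - 9*C)
(k(G, F(1)) + Y((-5 - 5)²))² = ((18 - 9*(6 + 1)) + 2*(-5 - 5)²*(-10 + (-5 - 5)²)/3)² = ((18 - 9*7) + (⅔)*(-10)²*(-10 + (-10)²))² = ((18 - 63) + (⅔)*100*(-10 + 100))² = (-45 + (⅔)*100*90)² = (-45 + 6000)² = 5955² = 35462025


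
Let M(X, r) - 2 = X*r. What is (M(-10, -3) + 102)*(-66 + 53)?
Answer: -1742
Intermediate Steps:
M(X, r) = 2 + X*r
(M(-10, -3) + 102)*(-66 + 53) = ((2 - 10*(-3)) + 102)*(-66 + 53) = ((2 + 30) + 102)*(-13) = (32 + 102)*(-13) = 134*(-13) = -1742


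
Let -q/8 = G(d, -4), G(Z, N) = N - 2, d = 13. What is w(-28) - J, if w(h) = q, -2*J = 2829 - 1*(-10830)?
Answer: 13755/2 ≈ 6877.5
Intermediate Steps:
J = -13659/2 (J = -(2829 - 1*(-10830))/2 = -(2829 + 10830)/2 = -1/2*13659 = -13659/2 ≈ -6829.5)
G(Z, N) = -2 + N
q = 48 (q = -8*(-2 - 4) = -8*(-6) = 48)
w(h) = 48
w(-28) - J = 48 - 1*(-13659/2) = 48 + 13659/2 = 13755/2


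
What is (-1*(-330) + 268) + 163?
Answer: 761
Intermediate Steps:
(-1*(-330) + 268) + 163 = (330 + 268) + 163 = 598 + 163 = 761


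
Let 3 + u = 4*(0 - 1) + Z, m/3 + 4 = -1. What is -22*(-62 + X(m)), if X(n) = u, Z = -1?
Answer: 1540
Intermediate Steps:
m = -15 (m = -12 + 3*(-1) = -12 - 3 = -15)
u = -8 (u = -3 + (4*(0 - 1) - 1) = -3 + (4*(-1) - 1) = -3 + (-4 - 1) = -3 - 5 = -8)
X(n) = -8
-22*(-62 + X(m)) = -22*(-62 - 8) = -22*(-70) = 1540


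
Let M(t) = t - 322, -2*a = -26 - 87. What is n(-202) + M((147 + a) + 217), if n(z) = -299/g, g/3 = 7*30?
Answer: 30878/315 ≈ 98.025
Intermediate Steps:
g = 630 (g = 3*(7*30) = 3*210 = 630)
a = 113/2 (a = -(-26 - 87)/2 = -1/2*(-113) = 113/2 ≈ 56.500)
M(t) = -322 + t
n(z) = -299/630
n(-202) + M((147 + a) + 217) = -299/630 + (-322 + ((147 + 113/2) + 217)) = -299/630 + (-322 + (407/2 + 217)) = -299/630 + (-322 + 841/2) = -299/630 + 197/2 = 30878/315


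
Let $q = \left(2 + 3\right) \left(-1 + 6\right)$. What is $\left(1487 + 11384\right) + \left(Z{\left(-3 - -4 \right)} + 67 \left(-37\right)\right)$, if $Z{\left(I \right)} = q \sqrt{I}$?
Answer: $10417$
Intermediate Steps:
$q = 25$ ($q = 5 \cdot 5 = 25$)
$Z{\left(I \right)} = 25 \sqrt{I}$
$\left(1487 + 11384\right) + \left(Z{\left(-3 - -4 \right)} + 67 \left(-37\right)\right) = \left(1487 + 11384\right) + \left(25 \sqrt{-3 - -4} + 67 \left(-37\right)\right) = 12871 - \left(2479 - 25 \sqrt{-3 + 4}\right) = 12871 - \left(2479 - 25 \sqrt{1}\right) = 12871 + \left(25 \cdot 1 - 2479\right) = 12871 + \left(25 - 2479\right) = 12871 - 2454 = 10417$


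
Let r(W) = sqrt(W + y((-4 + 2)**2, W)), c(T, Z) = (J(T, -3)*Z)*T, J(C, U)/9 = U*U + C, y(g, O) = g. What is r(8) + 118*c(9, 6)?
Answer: 1032264 + 2*sqrt(3) ≈ 1.0323e+6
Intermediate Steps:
J(C, U) = 9*C + 9*U**2 (J(C, U) = 9*(U*U + C) = 9*(U**2 + C) = 9*(C + U**2) = 9*C + 9*U**2)
c(T, Z) = T*Z*(81 + 9*T) (c(T, Z) = ((9*T + 9*(-3)**2)*Z)*T = ((9*T + 9*9)*Z)*T = ((9*T + 81)*Z)*T = ((81 + 9*T)*Z)*T = (Z*(81 + 9*T))*T = T*Z*(81 + 9*T))
r(W) = sqrt(4 + W) (r(W) = sqrt(W + (-4 + 2)**2) = sqrt(W + (-2)**2) = sqrt(W + 4) = sqrt(4 + W))
r(8) + 118*c(9, 6) = sqrt(4 + 8) + 118*(9*9*6*(9 + 9)) = sqrt(12) + 118*(9*9*6*18) = 2*sqrt(3) + 118*8748 = 2*sqrt(3) + 1032264 = 1032264 + 2*sqrt(3)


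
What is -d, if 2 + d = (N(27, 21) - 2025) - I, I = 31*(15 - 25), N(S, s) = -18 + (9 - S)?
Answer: 1753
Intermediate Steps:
N(S, s) = -9 - S
I = -310 (I = 31*(-10) = -310)
d = -1753 (d = -2 + (((-9 - 1*27) - 2025) - 1*(-310)) = -2 + (((-9 - 27) - 2025) + 310) = -2 + ((-36 - 2025) + 310) = -2 + (-2061 + 310) = -2 - 1751 = -1753)
-d = -1*(-1753) = 1753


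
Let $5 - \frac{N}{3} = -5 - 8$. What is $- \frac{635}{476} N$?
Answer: $- \frac{17145}{238} \approx -72.038$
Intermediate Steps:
$N = 54$ ($N = 15 - 3 \left(-5 - 8\right) = 15 - -39 = 15 + 39 = 54$)
$- \frac{635}{476} N = - \frac{635}{476} \cdot 54 = \left(-635\right) \frac{1}{476} \cdot 54 = \left(- \frac{635}{476}\right) 54 = - \frac{17145}{238}$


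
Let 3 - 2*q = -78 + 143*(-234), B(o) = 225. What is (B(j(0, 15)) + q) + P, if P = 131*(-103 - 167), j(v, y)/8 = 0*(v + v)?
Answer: -36747/2 ≈ -18374.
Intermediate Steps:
j(v, y) = 0 (j(v, y) = 8*(0*(v + v)) = 8*(0*(2*v)) = 8*0 = 0)
P = -35370 (P = 131*(-270) = -35370)
q = 33543/2 (q = 3/2 - (-78 + 143*(-234))/2 = 3/2 - (-78 - 33462)/2 = 3/2 - 1/2*(-33540) = 3/2 + 16770 = 33543/2 ≈ 16772.)
(B(j(0, 15)) + q) + P = (225 + 33543/2) - 35370 = 33993/2 - 35370 = -36747/2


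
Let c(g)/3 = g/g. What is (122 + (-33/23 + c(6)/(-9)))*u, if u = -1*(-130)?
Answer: 1078480/69 ≈ 15630.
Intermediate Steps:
c(g) = 3 (c(g) = 3*(g/g) = 3*1 = 3)
u = 130
(122 + (-33/23 + c(6)/(-9)))*u = (122 + (-33/23 + 3/(-9)))*130 = (122 + (-33*1/23 + 3*(-⅑)))*130 = (122 + (-33/23 - ⅓))*130 = (122 - 122/69)*130 = (8296/69)*130 = 1078480/69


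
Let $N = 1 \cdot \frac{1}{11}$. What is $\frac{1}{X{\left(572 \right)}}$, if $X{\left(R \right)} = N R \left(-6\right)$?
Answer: $- \frac{1}{312} \approx -0.0032051$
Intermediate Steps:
$N = \frac{1}{11}$ ($N = 1 \cdot \frac{1}{11} = \frac{1}{11} \approx 0.090909$)
$X{\left(R \right)} = - \frac{6 R}{11}$ ($X{\left(R \right)} = \frac{R}{11} \left(-6\right) = - \frac{6 R}{11}$)
$\frac{1}{X{\left(572 \right)}} = \frac{1}{\left(- \frac{6}{11}\right) 572} = \frac{1}{-312} = - \frac{1}{312}$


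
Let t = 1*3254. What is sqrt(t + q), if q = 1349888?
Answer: sqrt(1353142) ≈ 1163.2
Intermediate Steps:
t = 3254
sqrt(t + q) = sqrt(3254 + 1349888) = sqrt(1353142)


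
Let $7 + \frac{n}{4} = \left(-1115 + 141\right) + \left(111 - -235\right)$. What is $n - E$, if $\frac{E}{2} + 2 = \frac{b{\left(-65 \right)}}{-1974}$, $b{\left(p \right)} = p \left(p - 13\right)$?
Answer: $- \frac{832654}{329} \approx -2530.9$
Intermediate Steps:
$b{\left(p \right)} = p \left(-13 + p\right)$
$E = - \frac{3006}{329}$ ($E = -4 + 2 \frac{\left(-65\right) \left(-13 - 65\right)}{-1974} = -4 + 2 \left(-65\right) \left(-78\right) \left(- \frac{1}{1974}\right) = -4 + 2 \cdot 5070 \left(- \frac{1}{1974}\right) = -4 + 2 \left(- \frac{845}{329}\right) = -4 - \frac{1690}{329} = - \frac{3006}{329} \approx -9.1368$)
$n = -2540$ ($n = -28 + 4 \left(\left(-1115 + 141\right) + \left(111 - -235\right)\right) = -28 + 4 \left(-974 + \left(111 + 235\right)\right) = -28 + 4 \left(-974 + 346\right) = -28 + 4 \left(-628\right) = -28 - 2512 = -2540$)
$n - E = -2540 - - \frac{3006}{329} = -2540 + \frac{3006}{329} = - \frac{832654}{329}$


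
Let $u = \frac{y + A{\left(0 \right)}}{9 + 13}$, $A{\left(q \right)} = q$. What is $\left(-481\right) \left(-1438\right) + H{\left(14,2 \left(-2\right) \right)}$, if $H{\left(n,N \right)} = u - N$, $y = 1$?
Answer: $\frac{15217005}{22} \approx 6.9168 \cdot 10^{5}$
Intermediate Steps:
$u = \frac{1}{22}$ ($u = \frac{1 + 0}{9 + 13} = 1 \cdot \frac{1}{22} = \frac{1}{22} \approx 0.045455$)
$H{\left(n,N \right)} = \frac{1}{22} - N$
$\left(-481\right) \left(-1438\right) + H{\left(14,2 \left(-2\right) \right)} = \left(-481\right) \left(-1438\right) - \left(- \frac{1}{22} + 2 \left(-2\right)\right) = 691678 + \left(\frac{1}{22} - -4\right) = 691678 + \left(\frac{1}{22} + 4\right) = 691678 + \frac{89}{22} = \frac{15217005}{22}$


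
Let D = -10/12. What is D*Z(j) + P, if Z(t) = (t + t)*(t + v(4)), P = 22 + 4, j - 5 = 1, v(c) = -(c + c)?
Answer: 46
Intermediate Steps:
v(c) = -2*c
j = 6 (j = 5 + 1 = 6)
P = 26
D = -5/6 (D = -10*1/12 = -5/6 ≈ -0.83333)
Z(t) = 2*t*(-8 + t) (Z(t) = (t + t)*(t - 2*4) = (2*t)*(t - 8) = (2*t)*(-8 + t) = 2*t*(-8 + t))
D*Z(j) + P = -5*6*(-8 + 6)/3 + 26 = -5*6*(-2)/3 + 26 = -5/6*(-24) + 26 = 20 + 26 = 46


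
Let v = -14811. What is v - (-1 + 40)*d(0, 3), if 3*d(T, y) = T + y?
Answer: -14850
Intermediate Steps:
d(T, y) = T/3 + y/3 (d(T, y) = (T + y)/3 = T/3 + y/3)
v - (-1 + 40)*d(0, 3) = -14811 - (-1 + 40)*((1/3)*0 + (1/3)*3) = -14811 - 39*(0 + 1) = -14811 - 39 = -14850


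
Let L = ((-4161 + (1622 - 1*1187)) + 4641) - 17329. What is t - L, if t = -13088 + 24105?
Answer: 27431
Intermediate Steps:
L = -16414 (L = ((-4161 + (1622 - 1187)) + 4641) - 17329 = ((-4161 + 435) + 4641) - 17329 = (-3726 + 4641) - 17329 = 915 - 17329 = -16414)
t = 11017
t - L = 11017 - 1*(-16414) = 11017 + 16414 = 27431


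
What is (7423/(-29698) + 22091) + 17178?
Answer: 1166203339/29698 ≈ 39269.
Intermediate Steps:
(7423/(-29698) + 22091) + 17178 = (7423*(-1/29698) + 22091) + 17178 = (-7423/29698 + 22091) + 17178 = 656051095/29698 + 17178 = 1166203339/29698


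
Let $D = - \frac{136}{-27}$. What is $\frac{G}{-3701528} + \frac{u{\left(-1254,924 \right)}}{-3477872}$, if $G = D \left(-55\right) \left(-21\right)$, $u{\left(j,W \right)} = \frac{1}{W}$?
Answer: $- \frac{7010904437993}{4460647163886144} \approx -0.0015717$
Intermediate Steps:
$D = \frac{136}{27}$ ($D = \left(-136\right) \left(- \frac{1}{27}\right) = \frac{136}{27} \approx 5.037$)
$G = \frac{52360}{9}$ ($G = \frac{136}{27} \left(-55\right) \left(-21\right) = \left(- \frac{7480}{27}\right) \left(-21\right) = \frac{52360}{9} \approx 5817.8$)
$\frac{G}{-3701528} + \frac{u{\left(-1254,924 \right)}}{-3477872} = \frac{52360}{9 \left(-3701528\right)} + \frac{1}{924 \left(-3477872\right)} = \frac{52360}{9} \left(- \frac{1}{3701528}\right) + \frac{1}{924} \left(- \frac{1}{3477872}\right) = - \frac{6545}{4164219} - \frac{1}{3213553728} = - \frac{7010904437993}{4460647163886144}$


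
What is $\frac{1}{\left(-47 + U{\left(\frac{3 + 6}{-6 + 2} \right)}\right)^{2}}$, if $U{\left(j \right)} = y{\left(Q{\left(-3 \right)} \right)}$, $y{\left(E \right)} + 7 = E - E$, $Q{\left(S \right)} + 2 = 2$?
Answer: $\frac{1}{2916} \approx 0.00034294$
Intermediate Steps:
$Q{\left(S \right)} = 0$ ($Q{\left(S \right)} = -2 + 2 = 0$)
$y{\left(E \right)} = -7$ ($y{\left(E \right)} = -7 + \left(E - E\right) = -7 + 0 = -7$)
$U{\left(j \right)} = -7$
$\frac{1}{\left(-47 + U{\left(\frac{3 + 6}{-6 + 2} \right)}\right)^{2}} = \frac{1}{\left(-47 - 7\right)^{2}} = \frac{1}{\left(-54\right)^{2}} = \frac{1}{2916}$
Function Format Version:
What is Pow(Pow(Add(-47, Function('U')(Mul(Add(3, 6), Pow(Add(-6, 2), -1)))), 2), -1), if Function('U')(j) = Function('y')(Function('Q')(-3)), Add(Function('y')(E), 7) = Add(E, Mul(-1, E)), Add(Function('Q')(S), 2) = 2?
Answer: Rational(1, 2916) ≈ 0.00034294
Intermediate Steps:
Function('Q')(S) = 0 (Function('Q')(S) = Add(-2, 2) = 0)
Function('y')(E) = -7 (Function('y')(E) = Add(-7, Add(E, Mul(-1, E))) = Add(-7, 0) = -7)
Function('U')(j) = -7
Pow(Pow(Add(-47, Function('U')(Mul(Add(3, 6), Pow(Add(-6, 2), -1)))), 2), -1) = Pow(Pow(Add(-47, -7), 2), -1) = Pow(Pow(-54, 2), -1) = Pow(2916, -1) = Rational(1, 2916)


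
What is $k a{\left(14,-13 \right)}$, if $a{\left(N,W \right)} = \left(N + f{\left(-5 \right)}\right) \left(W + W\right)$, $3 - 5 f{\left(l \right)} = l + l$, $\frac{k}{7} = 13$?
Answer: $- \frac{196378}{5} \approx -39276.0$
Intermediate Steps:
$k = 91$ ($k = 7 \cdot 13 = 91$)
$f{\left(l \right)} = \frac{3}{5} - \frac{2 l}{5}$ ($f{\left(l \right)} = \frac{3}{5} - \frac{l + l}{5} = \frac{3}{5} - \frac{2 l}{5}$)
$a{\left(N,W \right)} = 2 W \left(\frac{13}{5} + N\right)$ ($a{\left(N,W \right)} = \left(N + \left(\frac{3}{5} - -2\right)\right) \left(W + W\right) = \left(N + \left(\frac{3}{5} + 2\right)\right) 2 W = \left(N + \frac{13}{5}\right) 2 W = \left(\frac{13}{5} + N\right) 2 W = 2 W \left(\frac{13}{5} + N\right)$)
$k a{\left(14,-13 \right)} = 91 \cdot \frac{2}{5} \left(-13\right) \left(13 + 5 \cdot 14\right) = 91 \cdot \frac{2}{5} \left(-13\right) \left(13 + 70\right) = 91 \cdot \frac{2}{5} \left(-13\right) 83 = 91 \left(- \frac{2158}{5}\right) = - \frac{196378}{5}$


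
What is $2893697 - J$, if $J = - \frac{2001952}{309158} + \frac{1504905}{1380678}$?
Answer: $\frac{205861676754139149}{71141274854} \approx 2.8937 \cdot 10^{6}$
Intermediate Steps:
$J = - \frac{383132943911}{71141274854}$ ($J = \left(-2001952\right) \frac{1}{309158} + 1504905 \cdot \frac{1}{1380678} = - \frac{1000976}{154579} + \frac{501635}{460226} = - \frac{383132943911}{71141274854} \approx -5.3855$)
$2893697 - J = 2893697 - - \frac{383132943911}{71141274854} = 2893697 + \frac{383132943911}{71141274854} = \frac{205861676754139149}{71141274854}$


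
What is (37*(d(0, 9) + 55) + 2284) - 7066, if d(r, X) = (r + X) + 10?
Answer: -2044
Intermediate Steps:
d(r, X) = 10 + X + r (d(r, X) = (X + r) + 10 = 10 + X + r)
(37*(d(0, 9) + 55) + 2284) - 7066 = (37*((10 + 9 + 0) + 55) + 2284) - 7066 = (37*(19 + 55) + 2284) - 7066 = (37*74 + 2284) - 7066 = (2738 + 2284) - 7066 = 5022 - 7066 = -2044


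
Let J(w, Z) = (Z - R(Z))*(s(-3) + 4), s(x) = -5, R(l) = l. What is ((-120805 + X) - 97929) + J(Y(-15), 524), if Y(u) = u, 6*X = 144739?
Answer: -1167665/6 ≈ -1.9461e+5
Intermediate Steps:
X = 144739/6 (X = (1/6)*144739 = 144739/6 ≈ 24123.)
J(w, Z) = 0 (J(w, Z) = (Z - Z)*(-5 + 4) = 0*(-1) = 0)
((-120805 + X) - 97929) + J(Y(-15), 524) = ((-120805 + 144739/6) - 97929) + 0 = (-580091/6 - 97929) + 0 = -1167665/6 + 0 = -1167665/6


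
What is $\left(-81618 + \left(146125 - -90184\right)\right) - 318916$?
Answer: $-164225$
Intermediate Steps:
$\left(-81618 + \left(146125 - -90184\right)\right) - 318916 = \left(-81618 + \left(146125 + 90184\right)\right) - 318916 = \left(-81618 + 236309\right) - 318916 = 154691 - 318916 = -164225$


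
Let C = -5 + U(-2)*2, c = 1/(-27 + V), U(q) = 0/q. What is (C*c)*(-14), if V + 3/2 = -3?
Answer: -20/9 ≈ -2.2222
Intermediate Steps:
V = -9/2 (V = -3/2 - 3 = -9/2 ≈ -4.5000)
U(q) = 0
c = -2/63 (c = 1/(-27 - 9/2) = 1/(-63/2) = -2/63 ≈ -0.031746)
C = -5 (C = -5 + 0*2 = -5 + 0 = -5)
(C*c)*(-14) = -5*(-2/63)*(-14) = (10/63)*(-14) = -20/9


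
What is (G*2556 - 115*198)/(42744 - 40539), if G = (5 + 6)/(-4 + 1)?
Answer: -10714/735 ≈ -14.577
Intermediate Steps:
G = -11/3 (G = 11/(-3) = 11*(-1/3) = -11/3 ≈ -3.6667)
(G*2556 - 115*198)/(42744 - 40539) = (-11/3*2556 - 115*198)/(42744 - 40539) = (-9372 - 22770)/2205 = -32142*1/2205 = -10714/735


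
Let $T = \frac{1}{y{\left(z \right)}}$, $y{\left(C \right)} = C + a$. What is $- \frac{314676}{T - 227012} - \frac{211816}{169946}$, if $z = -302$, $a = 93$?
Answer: $\frac{563584456160}{4031587236257} \approx 0.13979$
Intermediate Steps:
$y{\left(C \right)} = 93 + C$ ($y{\left(C \right)} = C + 93 = 93 + C$)
$T = - \frac{1}{209}$ ($T = \frac{1}{93 - 302} = \frac{1}{-209} = - \frac{1}{209} \approx -0.0047847$)
$- \frac{314676}{T - 227012} - \frac{211816}{169946} = - \frac{314676}{- \frac{1}{209} - 227012} - \frac{211816}{169946} = - \frac{314676}{- \frac{1}{209} - 227012} - \frac{105908}{84973} = - \frac{314676}{- \frac{47445509}{209}} - \frac{105908}{84973} = \left(-314676\right) \left(- \frac{209}{47445509}\right) - \frac{105908}{84973} = \frac{65767284}{47445509} - \frac{105908}{84973} = \frac{563584456160}{4031587236257}$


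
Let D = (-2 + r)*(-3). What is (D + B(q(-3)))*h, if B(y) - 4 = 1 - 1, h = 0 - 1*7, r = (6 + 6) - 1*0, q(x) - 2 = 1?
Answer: 182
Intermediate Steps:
q(x) = 3 (q(x) = 2 + 1 = 3)
r = 12 (r = 12 + 0 = 12)
h = -7 (h = 0 - 7 = -7)
D = -30 (D = (-2 + 12)*(-3) = 10*(-3) = -30)
B(y) = 4 (B(y) = 4 + (1 - 1) = 4 + 0 = 4)
(D + B(q(-3)))*h = (-30 + 4)*(-7) = -26*(-7) = 182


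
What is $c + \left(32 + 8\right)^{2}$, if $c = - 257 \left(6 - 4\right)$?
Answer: $1086$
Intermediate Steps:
$c = -514$ ($c = \left(-257\right) 2 = -514$)
$c + \left(32 + 8\right)^{2} = -514 + \left(32 + 8\right)^{2} = -514 + 40^{2} = -514 + 1600 = 1086$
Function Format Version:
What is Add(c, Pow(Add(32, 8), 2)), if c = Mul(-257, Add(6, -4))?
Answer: 1086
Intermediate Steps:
c = -514 (c = Mul(-257, 2) = -514)
Add(c, Pow(Add(32, 8), 2)) = Add(-514, Pow(Add(32, 8), 2)) = Add(-514, Pow(40, 2)) = Add(-514, 1600) = 1086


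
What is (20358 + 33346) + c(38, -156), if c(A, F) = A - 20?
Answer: 53722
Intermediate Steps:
c(A, F) = -20 + A
(20358 + 33346) + c(38, -156) = (20358 + 33346) + (-20 + 38) = 53704 + 18 = 53722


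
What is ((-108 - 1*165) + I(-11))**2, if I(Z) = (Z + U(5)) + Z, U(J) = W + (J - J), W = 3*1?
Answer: 85264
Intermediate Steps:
W = 3
U(J) = 3 (U(J) = 3 + (J - J) = 3 + 0 = 3)
I(Z) = 3 + 2*Z (I(Z) = (Z + 3) + Z = (3 + Z) + Z = 3 + 2*Z)
((-108 - 1*165) + I(-11))**2 = ((-108 - 1*165) + (3 + 2*(-11)))**2 = ((-108 - 165) + (3 - 22))**2 = (-273 - 19)**2 = (-292)**2 = 85264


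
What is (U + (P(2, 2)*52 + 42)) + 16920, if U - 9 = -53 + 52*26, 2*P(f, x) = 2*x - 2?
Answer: 18322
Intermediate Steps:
P(f, x) = -1 + x (P(f, x) = (2*x - 2)/2 = (-2 + 2*x)/2 = -1 + x)
U = 1308 (U = 9 + (-53 + 52*26) = 9 + (-53 + 1352) = 9 + 1299 = 1308)
(U + (P(2, 2)*52 + 42)) + 16920 = (1308 + ((-1 + 2)*52 + 42)) + 16920 = (1308 + (1*52 + 42)) + 16920 = (1308 + (52 + 42)) + 16920 = (1308 + 94) + 16920 = 1402 + 16920 = 18322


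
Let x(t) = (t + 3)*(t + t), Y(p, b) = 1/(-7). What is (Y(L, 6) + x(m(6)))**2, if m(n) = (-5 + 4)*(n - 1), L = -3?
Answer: 19321/49 ≈ 394.31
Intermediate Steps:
Y(p, b) = -1/7
m(n) = 1 - n (m(n) = -(-1 + n) = 1 - n)
x(t) = 2*t*(3 + t) (x(t) = (3 + t)*(2*t) = 2*t*(3 + t))
(Y(L, 6) + x(m(6)))**2 = (-1/7 + 2*(1 - 1*6)*(3 + (1 - 1*6)))**2 = (-1/7 + 2*(1 - 6)*(3 + (1 - 6)))**2 = (-1/7 + 2*(-5)*(3 - 5))**2 = (-1/7 + 2*(-5)*(-2))**2 = (-1/7 + 20)**2 = (139/7)**2 = 19321/49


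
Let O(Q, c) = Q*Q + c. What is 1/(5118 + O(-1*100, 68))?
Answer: 1/15186 ≈ 6.5850e-5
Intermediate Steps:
O(Q, c) = c + Q² (O(Q, c) = Q² + c = c + Q²)
1/(5118 + O(-1*100, 68)) = 1/(5118 + (68 + (-1*100)²)) = 1/(5118 + (68 + (-100)²)) = 1/(5118 + (68 + 10000)) = 1/(5118 + 10068) = 1/15186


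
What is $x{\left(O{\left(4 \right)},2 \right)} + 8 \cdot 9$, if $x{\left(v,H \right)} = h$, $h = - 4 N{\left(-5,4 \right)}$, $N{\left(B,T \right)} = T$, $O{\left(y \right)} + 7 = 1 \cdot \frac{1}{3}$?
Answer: $56$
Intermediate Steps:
$O{\left(y \right)} = - \frac{20}{3}$ ($O{\left(y \right)} = -7 + 1 \cdot \frac{1}{3} = -7 + \frac{1}{3} = - \frac{20}{3}$)
$h = -16$ ($h = \left(-4\right) 4 = -16$)
$x{\left(v,H \right)} = -16$
$x{\left(O{\left(4 \right)},2 \right)} + 8 \cdot 9 = -16 + 8 \cdot 9 = -16 + 72 = 56$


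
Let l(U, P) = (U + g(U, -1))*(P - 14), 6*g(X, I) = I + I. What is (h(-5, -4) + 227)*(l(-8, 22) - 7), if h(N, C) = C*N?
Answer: -54587/3 ≈ -18196.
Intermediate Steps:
g(X, I) = I/3 (g(X, I) = (I + I)/6 = (2*I)/6 = I/3)
l(U, P) = (-14 + P)*(-⅓ + U) (l(U, P) = (U + (⅓)*(-1))*(P - 14) = (U - ⅓)*(-14 + P) = (-⅓ + U)*(-14 + P) = (-14 + P)*(-⅓ + U))
(h(-5, -4) + 227)*(l(-8, 22) - 7) = (-4*(-5) + 227)*((14/3 - 14*(-8) - ⅓*22 + 22*(-8)) - 7) = (20 + 227)*((14/3 + 112 - 22/3 - 176) - 7) = 247*(-200/3 - 7) = 247*(-221/3) = -54587/3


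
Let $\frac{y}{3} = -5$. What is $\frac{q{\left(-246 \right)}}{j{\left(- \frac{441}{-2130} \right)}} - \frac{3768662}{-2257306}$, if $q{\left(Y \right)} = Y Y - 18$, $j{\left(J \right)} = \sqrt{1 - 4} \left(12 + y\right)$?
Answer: $\frac{1884331}{1128653} + 6722 i \sqrt{3} \approx 1.6695 + 11643.0 i$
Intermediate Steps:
$y = -15$ ($y = 3 \left(-5\right) = -15$)
$j{\left(J \right)} = - 3 i \sqrt{3}$ ($j{\left(J \right)} = \sqrt{1 - 4} \left(12 - 15\right) = \sqrt{-3} \left(-3\right) = i \sqrt{3} \left(-3\right) = - 3 i \sqrt{3}$)
$q{\left(Y \right)} = -18 + Y^{2}$ ($q{\left(Y \right)} = Y^{2} - 18 = -18 + Y^{2}$)
$\frac{q{\left(-246 \right)}}{j{\left(- \frac{441}{-2130} \right)}} - \frac{3768662}{-2257306} = \frac{-18 + \left(-246\right)^{2}}{\left(-3\right) i \sqrt{3}} - \frac{3768662}{-2257306} = \left(-18 + 60516\right) \frac{i \sqrt{3}}{9} - - \frac{1884331}{1128653} = 60498 \frac{i \sqrt{3}}{9} + \frac{1884331}{1128653} = 6722 i \sqrt{3} + \frac{1884331}{1128653} = \frac{1884331}{1128653} + 6722 i \sqrt{3}$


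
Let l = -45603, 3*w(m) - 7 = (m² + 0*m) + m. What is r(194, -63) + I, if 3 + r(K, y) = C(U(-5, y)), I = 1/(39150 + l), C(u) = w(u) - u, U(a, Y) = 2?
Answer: -4303/6453 ≈ -0.66682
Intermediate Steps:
w(m) = 7/3 + m/3 + m²/3 (w(m) = 7/3 + ((m² + 0*m) + m)/3 = 7/3 + ((m² + 0) + m)/3 = 7/3 + (m² + m)/3 = 7/3 + (m + m²)/3 = 7/3 + (m/3 + m²/3) = 7/3 + m/3 + m²/3)
C(u) = 7/3 - 2*u/3 + u²/3 (C(u) = (7/3 + u/3 + u²/3) - u = 7/3 - 2*u/3 + u²/3)
I = -1/6453 (I = 1/(39150 - 45603) = 1/(-6453) = -1/6453 ≈ -0.00015497)
r(K, y) = -⅔ (r(K, y) = -3 + (7/3 - ⅔*2 + (⅓)*2²) = -3 + (7/3 - 4/3 + (⅓)*4) = -3 + (7/3 - 4/3 + 4/3) = -3 + 7/3 = -⅔)
r(194, -63) + I = -⅔ - 1/6453 = -4303/6453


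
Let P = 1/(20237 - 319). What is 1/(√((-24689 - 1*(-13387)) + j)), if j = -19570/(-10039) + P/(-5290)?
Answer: -46*I*√5975144789268101885726995/11952871279203799 ≈ -0.0094072*I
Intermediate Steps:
P = 1/19918 ≈ 5.0206e-5
j = 2062016915361/1057771482580 (j = -19570/(-10039) + (1/19918)/(-5290) = -19570*(-1/10039) + (1/19918)*(-1/5290) = 19570/10039 - 1/105366220 = 2062016915361/1057771482580 ≈ 1.9494)
1/(√((-24689 - 1*(-13387)) + j)) = 1/(√((-24689 - 1*(-13387)) + 2062016915361/1057771482580)) = 1/(√((-24689 + 13387) + 2062016915361/1057771482580)) = 1/(√(-11302 + 2062016915361/1057771482580)) = 1/(√(-11952871279203799/1057771482580)) = 1/(I*√5975144789268101885726995/22995032230) = -46*I*√5975144789268101885726995/11952871279203799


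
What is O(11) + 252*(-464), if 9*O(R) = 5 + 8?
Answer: -1052339/9 ≈ -1.1693e+5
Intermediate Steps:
O(R) = 13/9 (O(R) = (5 + 8)/9 = (⅑)*13 = 13/9)
O(11) + 252*(-464) = 13/9 + 252*(-464) = 13/9 - 116928 = -1052339/9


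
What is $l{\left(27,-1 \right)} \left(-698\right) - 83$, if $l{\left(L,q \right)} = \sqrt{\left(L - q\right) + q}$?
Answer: $-83 - 2094 \sqrt{3} \approx -3709.9$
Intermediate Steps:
$l{\left(L,q \right)} = \sqrt{L}$
$l{\left(27,-1 \right)} \left(-698\right) - 83 = \sqrt{27} \left(-698\right) - 83 = 3 \sqrt{3} \left(-698\right) - 83 = - 2094 \sqrt{3} - 83 = -83 - 2094 \sqrt{3}$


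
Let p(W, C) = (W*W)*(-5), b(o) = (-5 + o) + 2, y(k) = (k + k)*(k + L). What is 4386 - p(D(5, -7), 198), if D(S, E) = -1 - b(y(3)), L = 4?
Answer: 12386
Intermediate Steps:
y(k) = 2*k*(4 + k) (y(k) = (k + k)*(k + 4) = (2*k)*(4 + k) = 2*k*(4 + k))
b(o) = -3 + o
D(S, E) = -40 (D(S, E) = -1 - (-3 + 2*3*(4 + 3)) = -1 - (-3 + 2*3*7) = -1 - (-3 + 42) = -1 - 1*39 = -1 - 39 = -40)
p(W, C) = -5*W² (p(W, C) = W²*(-5) = -5*W²)
4386 - p(D(5, -7), 198) = 4386 - (-5)*(-40)² = 4386 - (-5)*1600 = 4386 - 1*(-8000) = 4386 + 8000 = 12386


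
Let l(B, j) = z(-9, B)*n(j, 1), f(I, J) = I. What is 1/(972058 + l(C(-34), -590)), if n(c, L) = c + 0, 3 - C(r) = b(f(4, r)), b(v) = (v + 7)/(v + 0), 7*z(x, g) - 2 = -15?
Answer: 7/6812076 ≈ 1.0276e-6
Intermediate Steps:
z(x, g) = -13/7 (z(x, g) = 2/7 + (⅐)*(-15) = 2/7 - 15/7 = -13/7)
b(v) = (7 + v)/v
C(r) = ¼ (C(r) = 3 - (7 + 4)/4 = 3 - 11/4 = ¼)
n(c, L) = c
l(B, j) = -13*j/7
1/(972058 + l(C(-34), -590)) = 1/(972058 - 13/7*(-590)) = 1/(972058 + 7670/7) = 1/(6812076/7) = 7/6812076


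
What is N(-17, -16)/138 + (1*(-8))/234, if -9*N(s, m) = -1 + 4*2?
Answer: -643/16146 ≈ -0.039824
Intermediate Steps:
N(s, m) = -7/9 (N(s, m) = -(-1 + 4*2)/9 = -(-1 + 8)/9 = -⅑*7 = -7/9)
N(-17, -16)/138 + (1*(-8))/234 = -7/9/138 + (1*(-8))/234 = -7/9*1/138 - 8*1/234 = -7/1242 - 4/117 = -643/16146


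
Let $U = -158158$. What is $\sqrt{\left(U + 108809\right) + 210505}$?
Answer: $2 \sqrt{40289} \approx 401.44$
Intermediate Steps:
$\sqrt{\left(U + 108809\right) + 210505} = \sqrt{\left(-158158 + 108809\right) + 210505} = \sqrt{-49349 + 210505} = \sqrt{161156} = 2 \sqrt{40289}$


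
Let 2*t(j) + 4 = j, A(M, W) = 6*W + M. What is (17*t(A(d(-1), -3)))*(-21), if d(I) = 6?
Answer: 2856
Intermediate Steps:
A(M, W) = M + 6*W
t(j) = -2 + j/2
(17*t(A(d(-1), -3)))*(-21) = (17*(-2 + (6 + 6*(-3))/2))*(-21) = (17*(-2 + (6 - 18)/2))*(-21) = (17*(-2 + (½)*(-12)))*(-21) = (17*(-2 - 6))*(-21) = (17*(-8))*(-21) = -136*(-21) = 2856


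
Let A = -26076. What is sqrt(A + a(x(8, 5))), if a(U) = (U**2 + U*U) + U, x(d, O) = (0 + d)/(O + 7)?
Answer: I*sqrt(234670)/3 ≈ 161.48*I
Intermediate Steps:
x(d, O) = d/(7 + O)
a(U) = U + 2*U**2 (a(U) = (U**2 + U**2) + U = 2*U**2 + U = U + 2*U**2)
sqrt(A + a(x(8, 5))) = sqrt(-26076 + (8/(7 + 5))*(1 + 2*(8/(7 + 5)))) = sqrt(-26076 + (8/12)*(1 + 2*(8/12))) = sqrt(-26076 + (8*(1/12))*(1 + 2*(8*(1/12)))) = sqrt(-26076 + 2*(1 + 2*(2/3))/3) = sqrt(-26076 + 2*(1 + 4/3)/3) = sqrt(-26076 + (2/3)*(7/3)) = sqrt(-26076 + 14/9) = sqrt(-234670/9) = I*sqrt(234670)/3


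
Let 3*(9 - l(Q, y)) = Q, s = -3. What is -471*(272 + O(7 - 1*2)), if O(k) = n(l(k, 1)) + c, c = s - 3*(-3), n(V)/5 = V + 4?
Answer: -157628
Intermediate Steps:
l(Q, y) = 9 - Q/3
n(V) = 20 + 5*V (n(V) = 5*(V + 4) = 5*(4 + V) = 20 + 5*V)
c = 6 (c = -3 - 3*(-3) = -3 + 9 = 6)
O(k) = 71 - 5*k/3 (O(k) = (20 + 5*(9 - k/3)) + 6 = (20 + (45 - 5*k/3)) + 6 = (65 - 5*k/3) + 6 = 71 - 5*k/3)
-471*(272 + O(7 - 1*2)) = -471*(272 + (71 - 5*(7 - 1*2)/3)) = -471*(272 + (71 - 5*(7 - 2)/3)) = -471*(272 + (71 - 5/3*5)) = -471*(272 + (71 - 25/3)) = -471*(272 + 188/3) = -471*1004/3 = -157628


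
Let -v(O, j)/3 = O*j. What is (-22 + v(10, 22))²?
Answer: 465124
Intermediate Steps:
v(O, j) = -3*O*j
(-22 + v(10, 22))² = (-22 - 3*10*22)² = (-22 - 660)² = (-682)² = 465124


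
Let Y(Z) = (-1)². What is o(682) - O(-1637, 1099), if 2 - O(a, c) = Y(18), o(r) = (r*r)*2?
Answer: 930247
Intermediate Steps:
Y(Z) = 1
o(r) = 2*r² (o(r) = r²*2 = 2*r²)
O(a, c) = 1 (O(a, c) = 2 - 1*1 = 2 - 1 = 1)
o(682) - O(-1637, 1099) = 2*682² - 1*1 = 2*465124 - 1 = 930248 - 1 = 930247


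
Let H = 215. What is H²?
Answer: 46225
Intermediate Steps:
H² = 215² = 46225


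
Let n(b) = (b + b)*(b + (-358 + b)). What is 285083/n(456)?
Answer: 285083/505248 ≈ 0.56424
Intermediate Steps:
n(b) = 2*b*(-358 + 2*b) (n(b) = (2*b)*(-358 + 2*b) = 2*b*(-358 + 2*b))
285083/n(456) = 285083/((4*456*(-179 + 456))) = 285083/((4*456*277)) = 285083/505248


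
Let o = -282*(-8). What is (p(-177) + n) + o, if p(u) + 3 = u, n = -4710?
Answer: -2634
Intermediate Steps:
p(u) = -3 + u
o = 2256
(p(-177) + n) + o = ((-3 - 177) - 4710) + 2256 = (-180 - 4710) + 2256 = -4890 + 2256 = -2634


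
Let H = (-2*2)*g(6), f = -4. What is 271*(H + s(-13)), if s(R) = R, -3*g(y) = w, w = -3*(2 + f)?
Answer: -1355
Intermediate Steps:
w = 6 (w = -3*(2 - 4) = -3*(-2) = 6)
g(y) = -2 (g(y) = -⅓*6 = -2)
H = 8 (H = -2*2*(-2) = -4*(-2) = 8)
271*(H + s(-13)) = 271*(8 - 13) = 271*(-5) = -1355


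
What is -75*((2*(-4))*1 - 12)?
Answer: 1500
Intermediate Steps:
-75*((2*(-4))*1 - 12) = -75*(-8*1 - 12) = -75*(-8 - 12) = -75*(-20) = 1500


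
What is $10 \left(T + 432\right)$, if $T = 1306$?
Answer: $17380$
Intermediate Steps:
$10 \left(T + 432\right) = 10 \left(1306 + 432\right) = 10 \cdot 1738 = 17380$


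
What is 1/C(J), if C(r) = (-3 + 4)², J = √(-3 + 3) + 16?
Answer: 1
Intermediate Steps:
J = 16 (J = √0 + 16 = 0 + 16 = 16)
C(r) = 1 (C(r) = 1² = 1)
1/C(J) = 1/1 = 1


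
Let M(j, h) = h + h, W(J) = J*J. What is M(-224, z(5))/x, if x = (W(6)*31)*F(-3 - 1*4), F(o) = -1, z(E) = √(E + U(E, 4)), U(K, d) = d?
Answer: -1/186 ≈ -0.0053763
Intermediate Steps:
z(E) = √(4 + E) (z(E) = √(E + 4) = √(4 + E))
W(J) = J²
M(j, h) = 2*h
x = -1116 (x = (6²*31)*(-1) = (36*31)*(-1) = 1116*(-1) = -1116)
M(-224, z(5))/x = (2*√(4 + 5))/(-1116) = (2*√9)*(-1/1116) = (2*3)*(-1/1116) = 6*(-1/1116) = -1/186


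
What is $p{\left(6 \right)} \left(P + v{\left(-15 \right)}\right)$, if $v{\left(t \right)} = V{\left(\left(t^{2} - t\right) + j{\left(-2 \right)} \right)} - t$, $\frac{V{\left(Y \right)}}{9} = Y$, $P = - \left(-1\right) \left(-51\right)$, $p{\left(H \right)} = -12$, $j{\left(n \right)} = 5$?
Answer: $-26028$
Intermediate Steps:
$P = -51$ ($P = \left(-1\right) 51 = -51$)
$V{\left(Y \right)} = 9 Y$
$v{\left(t \right)} = 45 - 10 t + 9 t^{2}$ ($v{\left(t \right)} = 9 \left(\left(t^{2} - t\right) + 5\right) - t = 9 \left(5 + t^{2} - t\right) - t = \left(45 - 9 t + 9 t^{2}\right) - t = 45 - 10 t + 9 t^{2}$)
$p{\left(6 \right)} \left(P + v{\left(-15 \right)}\right) = - 12 \left(-51 + \left(45 - -150 + 9 \left(-15\right)^{2}\right)\right) = - 12 \left(-51 + \left(45 + 150 + 9 \cdot 225\right)\right) = - 12 \left(-51 + \left(45 + 150 + 2025\right)\right) = - 12 \left(-51 + 2220\right) = \left(-12\right) 2169 = -26028$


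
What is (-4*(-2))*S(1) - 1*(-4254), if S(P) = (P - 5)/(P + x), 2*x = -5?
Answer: 12826/3 ≈ 4275.3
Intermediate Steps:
x = -5/2 (x = (½)*(-5) = -5/2 ≈ -2.5000)
S(P) = (-5 + P)/(-5/2 + P) (S(P) = (P - 5)/(P - 5/2) = (-5 + P)/(-5/2 + P))
(-4*(-2))*S(1) - 1*(-4254) = (-4*(-2))*(2*(-5 + 1)/(-5 + 2*1)) - 1*(-4254) = 8*(2*(-4)/(-5 + 2)) + 4254 = 8*(2*(-4)/(-3)) + 4254 = 8*(2*(-⅓)*(-4)) + 4254 = 8*(8/3) + 4254 = 64/3 + 4254 = 12826/3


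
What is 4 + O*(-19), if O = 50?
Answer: -946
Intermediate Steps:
4 + O*(-19) = 4 + 50*(-19) = 4 - 950 = -946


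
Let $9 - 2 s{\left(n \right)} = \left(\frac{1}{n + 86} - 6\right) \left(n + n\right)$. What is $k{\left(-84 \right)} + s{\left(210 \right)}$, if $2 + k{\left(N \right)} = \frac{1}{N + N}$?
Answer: $\frac{7843253}{6216} \approx 1261.8$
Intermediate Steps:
$s{\left(n \right)} = \frac{9}{2} - n \left(-6 + \frac{1}{86 + n}\right)$ ($s{\left(n \right)} = \frac{9}{2} - \frac{\left(\frac{1}{n + 86} - 6\right) \left(n + n\right)}{2} = \frac{9}{2} - \frac{\left(\frac{1}{86 + n} - 6\right) 2 n}{2} = \frac{9}{2} - \frac{\left(-6 + \frac{1}{86 + n}\right) 2 n}{2} = \frac{9}{2} - \frac{2 n \left(-6 + \frac{1}{86 + n}\right)}{2} = \frac{9}{2} - n \left(-6 + \frac{1}{86 + n}\right)$)
$k{\left(N \right)} = -2 + \frac{1}{2 N}$ ($k{\left(N \right)} = -2 + \frac{1}{N + N} = -2 + \frac{1}{2 N}$)
$k{\left(-84 \right)} + s{\left(210 \right)} = \left(-2 + \frac{1}{2 \left(-84\right)}\right) + \frac{774 + 12 \cdot 210^{2} + 1039 \cdot 210}{2 \left(86 + 210\right)} = \left(-2 + \frac{1}{2} \left(- \frac{1}{84}\right)\right) + \frac{774 + 12 \cdot 44100 + 218190}{2 \cdot 296} = \left(-2 - \frac{1}{168}\right) + \frac{1}{2} \cdot \frac{1}{296} \left(774 + 529200 + 218190\right) = - \frac{337}{168} + \frac{1}{2} \cdot \frac{1}{296} \cdot 748164 = - \frac{337}{168} + \frac{187041}{148} = \frac{7843253}{6216}$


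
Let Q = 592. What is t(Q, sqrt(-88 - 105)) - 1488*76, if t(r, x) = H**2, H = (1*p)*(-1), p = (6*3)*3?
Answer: -110172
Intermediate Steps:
p = 54 (p = 18*3 = 54)
H = -54 (H = (1*54)*(-1) = 54*(-1) = -54)
t(r, x) = 2916 (t(r, x) = (-54)**2 = 2916)
t(Q, sqrt(-88 - 105)) - 1488*76 = 2916 - 1488*76 = 2916 - 1*113088 = 2916 - 113088 = -110172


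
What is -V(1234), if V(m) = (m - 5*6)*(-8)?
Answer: 9632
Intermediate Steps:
V(m) = 240 - 8*m (V(m) = (m - 30)*(-8) = (-30 + m)*(-8) = 240 - 8*m)
-V(1234) = -(240 - 8*1234) = -(240 - 9872) = -1*(-9632) = 9632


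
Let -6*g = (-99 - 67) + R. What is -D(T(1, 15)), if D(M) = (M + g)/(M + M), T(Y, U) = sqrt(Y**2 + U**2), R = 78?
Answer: -1/2 - 11*sqrt(226)/339 ≈ -0.98781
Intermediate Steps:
g = 44/3 (g = -((-99 - 67) + 78)/6 = -(-166 + 78)/6 = -1/6*(-88) = 44/3 ≈ 14.667)
T(Y, U) = sqrt(U**2 + Y**2)
D(M) = (44/3 + M)/(2*M) (D(M) = (M + 44/3)/(M + M) = (44/3 + M)/((2*M)) = (44/3 + M)*(1/(2*M)) = (44/3 + M)/(2*M))
-D(T(1, 15)) = -(44 + 3*sqrt(15**2 + 1**2))/(6*(sqrt(15**2 + 1**2))) = -(44 + 3*sqrt(225 + 1))/(6*(sqrt(225 + 1))) = -(44 + 3*sqrt(226))/(6*(sqrt(226))) = -sqrt(226)/226*(44 + 3*sqrt(226))/6 = -sqrt(226)*(44 + 3*sqrt(226))/1356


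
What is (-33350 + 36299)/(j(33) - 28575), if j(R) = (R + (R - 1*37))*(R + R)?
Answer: -983/8887 ≈ -0.11061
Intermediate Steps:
j(R) = 2*R*(-37 + 2*R) (j(R) = (R + (R - 37))*(2*R) = (R + (-37 + R))*(2*R) = (-37 + 2*R)*(2*R) = 2*R*(-37 + 2*R))
(-33350 + 36299)/(j(33) - 28575) = (-33350 + 36299)/(2*33*(-37 + 2*33) - 28575) = 2949/(2*33*(-37 + 66) - 28575) = 2949/(2*33*29 - 28575) = 2949/(1914 - 28575) = 2949/(-26661) = 2949*(-1/26661) = -983/8887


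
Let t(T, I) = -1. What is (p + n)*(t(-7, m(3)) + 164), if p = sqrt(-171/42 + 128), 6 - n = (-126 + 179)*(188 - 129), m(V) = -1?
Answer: -508723 + 163*sqrt(24290)/14 ≈ -5.0691e+5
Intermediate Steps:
n = -3121 (n = 6 - (-126 + 179)*(188 - 129) = 6 - 53*59 = 6 - 1*3127 = 6 - 3127 = -3121)
p = sqrt(24290)/14 (p = sqrt(-171*1/42 + 128) = sqrt(-57/14 + 128) = sqrt(1735/14) = sqrt(24290)/14 ≈ 11.132)
(p + n)*(t(-7, m(3)) + 164) = (sqrt(24290)/14 - 3121)*(-1 + 164) = (-3121 + sqrt(24290)/14)*163 = -508723 + 163*sqrt(24290)/14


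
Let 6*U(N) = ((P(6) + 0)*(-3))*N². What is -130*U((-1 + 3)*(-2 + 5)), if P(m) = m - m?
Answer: 0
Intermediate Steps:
P(m) = 0
U(N) = 0 (U(N) = (((0 + 0)*(-3))*N²)/6 = ((0*(-3))*N²)/6 = (0*N²)/6 = (⅙)*0 = 0)
-130*U((-1 + 3)*(-2 + 5)) = -130*0 = 0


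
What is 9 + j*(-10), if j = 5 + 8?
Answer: -121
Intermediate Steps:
j = 13
9 + j*(-10) = 9 + 13*(-10) = 9 - 130 = -121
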